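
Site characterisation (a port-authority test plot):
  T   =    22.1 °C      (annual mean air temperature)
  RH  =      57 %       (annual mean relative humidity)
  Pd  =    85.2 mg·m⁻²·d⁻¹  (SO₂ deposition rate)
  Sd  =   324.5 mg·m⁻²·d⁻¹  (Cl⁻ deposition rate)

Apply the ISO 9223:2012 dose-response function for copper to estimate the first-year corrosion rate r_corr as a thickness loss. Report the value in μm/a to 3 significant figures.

copper: temperature factor f = -0.080·(12.1) = -0.9680
  SO₂ term: 0.0053·85.2^0.26·exp(0.059·57-0.9680) = 0.1846
  Sd branch = 0.01025·Sd^0.27·e^(0.036·RH+0.049·T) = 1.123 μm/a
  r_corr = 0.1846 + 1.123 = 1.307 μm/a

r_corr = 1.31 μm/a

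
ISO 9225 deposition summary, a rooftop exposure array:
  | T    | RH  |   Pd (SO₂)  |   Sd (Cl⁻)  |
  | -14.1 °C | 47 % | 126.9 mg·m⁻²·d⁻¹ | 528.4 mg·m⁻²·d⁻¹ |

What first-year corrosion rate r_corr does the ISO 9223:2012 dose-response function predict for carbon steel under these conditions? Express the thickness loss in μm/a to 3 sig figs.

carbon steel: temperature factor f = +0.150·(-24.1) = -3.6150
  sulphur-dioxide contribution → 1.514 μm/a
  chloride contribution → 13.35 μm/a
  total first-year rate 14.86 μm/a

r_corr = 14.9 μm/a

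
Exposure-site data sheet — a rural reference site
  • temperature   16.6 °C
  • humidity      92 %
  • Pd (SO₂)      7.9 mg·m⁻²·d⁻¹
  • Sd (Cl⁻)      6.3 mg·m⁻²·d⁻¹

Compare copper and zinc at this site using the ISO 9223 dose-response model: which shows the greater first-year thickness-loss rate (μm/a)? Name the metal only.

copper: temperature factor f = -0.080·(6.6) = -0.5280
  Pd branch = 0.0053·Pd^0.26·e^(0.059·RH+f) = 1.218 μm/a
  Sd branch = 0.01025·Sd^0.27·e^(0.036·RH+0.049·T) = 1.043 μm/a
  sum: 1.218 + 1.043 → r_corr = 2.261 μm/a
zinc: f(T) = -0.071·(T−10) [T>10 °C] = -0.4686
  Pd branch = 0.0129·Pd^0.44·e^(0.046·RH+f) = 1.38 μm/a
  Sd branch = 0.0175·Sd^0.57·e^(0.008·RH+0.085·T) = 0.4277 μm/a
  sum: 1.38 + 0.4277 → r_corr = 1.808 μm/a
Ordering by μm/a: copper (2.26) > zinc (1.81)

copper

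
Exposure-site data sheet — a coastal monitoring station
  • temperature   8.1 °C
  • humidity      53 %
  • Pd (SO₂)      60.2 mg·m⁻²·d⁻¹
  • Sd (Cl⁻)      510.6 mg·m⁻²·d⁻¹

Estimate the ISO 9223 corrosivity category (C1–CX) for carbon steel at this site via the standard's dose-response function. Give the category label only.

carbon steel: temperature factor f = +0.150·(-1.9) = -0.2850
  SO₂ term: 1.77·60.2^0.52·exp(0.02·53-0.2850) = 32.36
  Cl⁻ term: 0.102·510.6^0.62·exp(0.033·53+0.04·8.1) = 38.72
  sum: 32.36 + 38.72 → r_corr = 71.07 μm/a
Category bounds: 50…80 μm/a bracket r_corr ⇒ C4

C4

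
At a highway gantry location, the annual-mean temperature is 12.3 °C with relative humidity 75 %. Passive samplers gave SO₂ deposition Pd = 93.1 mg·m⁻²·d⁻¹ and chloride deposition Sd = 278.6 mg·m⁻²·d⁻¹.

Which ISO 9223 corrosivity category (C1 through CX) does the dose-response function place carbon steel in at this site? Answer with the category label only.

C5

carbon steel: f(T) = -0.054·(T−10) [T>10 °C] = -0.1242
  sulphur-dioxide contribution → 74.02 μm/a
  chloride contribution → 65.02 μm/a
  total first-year rate 139 μm/a
ISO 9223 Table 2 (carbon steel): 80 < 139 ≤ 200 μm/a ⇒ C5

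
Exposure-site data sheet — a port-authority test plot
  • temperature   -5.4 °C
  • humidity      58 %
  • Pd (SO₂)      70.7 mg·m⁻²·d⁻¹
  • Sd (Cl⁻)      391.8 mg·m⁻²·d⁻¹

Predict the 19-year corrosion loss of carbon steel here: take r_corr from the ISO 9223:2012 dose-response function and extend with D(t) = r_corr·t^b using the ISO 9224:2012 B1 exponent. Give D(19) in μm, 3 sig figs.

carbon steel: f(T) = +0.150·(T−10) [T≤10 °C] = -2.3100
  sulphur-dioxide contribution → 5.131 μm/a
  chloride contribution → 22.58 μm/a
  ⇒ r_corr(carbon steel) = 27.71 μm/a
ISO 9224: D(t) = r_corr · t^b with b = 0.523 (carbon steel, B1)
  D(19) = 27.71 × 19^0.523 = 27.71 × 4.664 = 129.3 μm

D(19) = 129 μm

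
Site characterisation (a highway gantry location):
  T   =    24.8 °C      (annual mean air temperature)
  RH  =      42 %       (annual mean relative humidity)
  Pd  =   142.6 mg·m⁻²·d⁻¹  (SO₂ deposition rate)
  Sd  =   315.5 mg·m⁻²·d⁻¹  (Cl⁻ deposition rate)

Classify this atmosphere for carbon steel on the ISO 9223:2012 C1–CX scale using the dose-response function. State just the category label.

C4

carbon steel: T>10 °C ⇒ hinge -0.054·(24.8−10) = -0.7992
  Pd branch = 1.77·Pd^0.52·e^(0.02·RH+f) = 24.31 μm/a
  Cl⁻ term: 0.102·315.5^0.62·exp(0.033·42+0.04·24.8) = 38.97
  sum: 24.31 + 38.97 → r_corr = 63.28 μm/a
63.3 μm/a falls in (50, 80] for carbon steel → category C4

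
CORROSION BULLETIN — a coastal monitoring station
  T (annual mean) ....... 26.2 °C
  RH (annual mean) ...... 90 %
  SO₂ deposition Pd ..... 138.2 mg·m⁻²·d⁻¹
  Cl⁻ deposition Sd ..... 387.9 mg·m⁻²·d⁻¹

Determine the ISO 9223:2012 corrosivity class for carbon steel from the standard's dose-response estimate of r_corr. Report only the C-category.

carbon steel: T>10 °C ⇒ hinge -0.054·(26.2−10) = -0.8748
  SO₂ term: 1.77·138.2^0.52·exp(0.02·90-0.8748) = 57.92
  Sd branch = 0.102·Sd^0.62·e^(0.033·RH+0.04·T) = 228.4 μm/a
  sum: 57.92 + 228.4 → r_corr = 286.3 μm/a
Category bounds: 200…700 μm/a bracket r_corr ⇒ CX

CX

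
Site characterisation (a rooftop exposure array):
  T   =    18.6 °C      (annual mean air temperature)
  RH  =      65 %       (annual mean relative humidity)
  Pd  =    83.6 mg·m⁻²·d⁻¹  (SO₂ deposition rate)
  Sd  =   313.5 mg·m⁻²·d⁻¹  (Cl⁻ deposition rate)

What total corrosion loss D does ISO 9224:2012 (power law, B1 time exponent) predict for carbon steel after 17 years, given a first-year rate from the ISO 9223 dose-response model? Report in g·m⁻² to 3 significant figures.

carbon steel: T>10 °C ⇒ hinge -0.054·(18.6−10) = -0.4644
  SO₂ term: 1.77·83.6^0.52·exp(0.02·65-0.4644) = 40.78
  Cl⁻ term: 0.102·313.5^0.62·exp(0.033·65+0.04·18.6) = 64.71
  r_corr = 40.78 + 64.71 = 105.5 μm/a
Power-law: D(17) = r_corr · 17^0.523
  D(17) = 105.5 × 17^0.523 = 105.5 × 4.401 = 464.2 μm
  Mass loss = 464.2 μm × 7.85 g/cm³ = 3644 g·m⁻²

D(17) = 3.64e+03 g·m⁻²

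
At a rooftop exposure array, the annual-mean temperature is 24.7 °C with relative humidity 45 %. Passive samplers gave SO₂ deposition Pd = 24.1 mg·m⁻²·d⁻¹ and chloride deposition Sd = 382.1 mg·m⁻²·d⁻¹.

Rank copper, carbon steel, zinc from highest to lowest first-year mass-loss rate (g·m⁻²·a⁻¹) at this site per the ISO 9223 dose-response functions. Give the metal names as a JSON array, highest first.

copper: f(T) = -0.080·(T−10) [T>10 °C] = -1.1760
  SO₂ term: 0.0053·24.1^0.26·exp(0.059·45-1.1760) = 0.0532
  Sd branch = 0.01025·Sd^0.27·e^(0.036·RH+0.049·T) = 0.8652 μm/a
  sum: 0.0532 + 0.8652 → r_corr = 0.9184 μm/a
  mass loss = 0.9184 μm/a × 8.96 g/cm³ = 8.228 g·m⁻²·a⁻¹
carbon steel: T>10 °C ⇒ hinge -0.054·(24.7−10) = -0.7938
  SO₂ term: 1.77·24.1^0.52·exp(0.02·45-0.7938) = 10.3
  Sd branch = 0.102·Sd^0.62·e^(0.033·RH+0.04·T) = 48.26 μm/a
  sum: 10.3 + 48.26 → r_corr = 58.55 μm/a
  mass loss = 58.55 μm/a × 7.85 g/cm³ = 459.7 g·m⁻²·a⁻¹
zinc: T>10 °C ⇒ hinge -0.071·(24.7−10) = -1.0437
  Pd branch = 0.0129·Pd^0.44·e^(0.046·RH+f) = 0.146 μm/a
  Sd branch = 0.0175·Sd^0.57·e^(0.008·RH+0.085·T) = 6.068 μm/a
  r_corr = 0.146 + 6.068 = 6.214 μm/a
  mass loss = 6.214 μm/a × 7.14 g/cm³ = 44.37 g·m⁻²·a⁻¹
Ordering by g·m⁻²·a⁻¹: carbon steel (460) > zinc (44.4) > copper (8.23)

["carbon steel", "zinc", "copper"]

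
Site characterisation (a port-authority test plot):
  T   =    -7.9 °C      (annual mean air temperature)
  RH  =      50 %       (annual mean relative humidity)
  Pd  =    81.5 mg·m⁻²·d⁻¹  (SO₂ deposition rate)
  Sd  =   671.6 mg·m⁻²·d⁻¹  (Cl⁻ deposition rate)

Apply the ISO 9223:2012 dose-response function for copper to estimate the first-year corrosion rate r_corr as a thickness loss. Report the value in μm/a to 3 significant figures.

r_corr = 0.277 μm/a

copper: temperature factor f = +0.126·(-17.9) = -2.2554
  Pd branch = 0.0053·Pd^0.26·e^(0.059·RH+f) = 0.03333 μm/a
  Cl⁻ term: 0.01025·671.6^0.27·exp(0.036·50+0.049·-7.9) = 0.2442
  sum: 0.03333 + 0.2442 → r_corr = 0.2775 μm/a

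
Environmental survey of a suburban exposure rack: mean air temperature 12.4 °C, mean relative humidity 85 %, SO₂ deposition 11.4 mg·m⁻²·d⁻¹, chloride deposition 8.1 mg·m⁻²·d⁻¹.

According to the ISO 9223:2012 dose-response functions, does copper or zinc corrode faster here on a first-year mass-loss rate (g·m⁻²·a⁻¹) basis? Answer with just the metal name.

copper

copper: f(T) = -0.080·(T−10) [T>10 °C] = -0.1920
  Pd branch = 0.0053·Pd^0.26·e^(0.059·RH+f) = 1.241 μm/a
  Sd branch = 0.01025·Sd^0.27·e^(0.036·RH+0.049·T) = 0.706 μm/a
  r_corr = 1.241 + 0.706 = 1.947 μm/a
  mass loss = 1.947 μm/a × 8.96 g/cm³ = 17.44 g·m⁻²·a⁻¹
zinc: f(T) = -0.071·(T−10) [T>10 °C] = -0.1704
  Pd branch = 0.0129·Pd^0.44·e^(0.046·RH+f) = 1.584 μm/a
  Cl⁻ term: 0.0175·8.1^0.57·exp(0.008·85+0.085·12.4) = 0.3265
  sum: 1.584 + 0.3265 → r_corr = 1.91 μm/a
  mass loss = 1.91 μm/a × 7.14 g/cm³ = 13.64 g·m⁻²·a⁻¹
Ordering by g·m⁻²·a⁻¹: copper (17.4) > zinc (13.6)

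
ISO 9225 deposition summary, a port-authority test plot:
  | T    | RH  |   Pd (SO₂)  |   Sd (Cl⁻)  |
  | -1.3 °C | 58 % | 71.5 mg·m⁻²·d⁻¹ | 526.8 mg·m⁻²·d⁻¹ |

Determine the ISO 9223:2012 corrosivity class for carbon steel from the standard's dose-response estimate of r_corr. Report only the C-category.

carbon steel: f(T) = +0.150·(T−10) [T≤10 °C] = -1.6950
  sulphur-dioxide contribution → 9.547 μm/a
  chloride contribution → 31.97 μm/a
  ⇒ r_corr(carbon steel) = 41.51 μm/a
ISO 9223 Table 2 (carbon steel): 25 < 41.5 ≤ 50 μm/a ⇒ C3

C3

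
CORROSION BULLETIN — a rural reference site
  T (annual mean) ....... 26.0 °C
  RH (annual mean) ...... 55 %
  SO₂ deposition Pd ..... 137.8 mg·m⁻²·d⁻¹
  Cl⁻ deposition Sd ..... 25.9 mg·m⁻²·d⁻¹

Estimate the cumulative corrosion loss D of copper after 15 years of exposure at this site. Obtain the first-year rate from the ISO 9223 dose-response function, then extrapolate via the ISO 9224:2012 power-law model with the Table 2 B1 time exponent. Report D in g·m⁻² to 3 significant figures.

copper: T>10 °C ⇒ hinge -0.080·(26.0−10) = -1.2800
  Pd branch = 0.0053·Pd^0.26·e^(0.059·RH+f) = 0.1361 μm/a
  Cl⁻ term: 0.01025·25.9^0.27·exp(0.036·55+0.049·26.0) = 0.639
  r_corr = 0.1361 + 0.639 = 0.7751 μm/a
Power-law: D(15) = r_corr · 15^0.667
  D(15) = 0.7751 × 15^0.667 = 0.7751 × 6.088 = 4.719 μm
  Mass loss = 4.719 μm × 8.96 g/cm³ = 42.28 g·m⁻²

D(15) = 42.3 g·m⁻²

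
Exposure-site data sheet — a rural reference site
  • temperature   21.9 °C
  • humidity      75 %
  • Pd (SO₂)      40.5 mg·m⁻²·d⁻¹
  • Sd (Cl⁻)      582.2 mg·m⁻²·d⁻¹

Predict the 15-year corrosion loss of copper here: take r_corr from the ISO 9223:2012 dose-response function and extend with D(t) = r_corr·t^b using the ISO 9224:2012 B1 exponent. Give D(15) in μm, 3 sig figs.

copper: f(T) = -0.080·(T−10) [T>10 °C] = -0.9520
  sulphur-dioxide contribution → 0.4472 μm/a
  chloride contribution → 2.488 μm/a
  total first-year rate 2.936 μm/a
Long-term exponent b (ISO 9224 Table 2, B1) = 0.667
  D(15) = 2.936 × 15^0.667 = 2.936 × 6.088 = 17.87 μm

D(15) = 17.9 μm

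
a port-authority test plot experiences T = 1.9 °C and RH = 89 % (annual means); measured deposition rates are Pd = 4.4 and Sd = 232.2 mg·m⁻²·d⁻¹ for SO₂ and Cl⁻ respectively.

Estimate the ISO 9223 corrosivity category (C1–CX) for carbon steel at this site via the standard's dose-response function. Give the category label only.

carbon steel: temperature factor f = +0.150·(-8.1) = -1.2150
  SO₂ term: 1.77·4.4^0.52·exp(0.02·89-1.2150) = 6.729
  Sd branch = 0.102·Sd^0.62·e^(0.033·RH+0.04·T) = 60.81 μm/a
  r_corr = 6.729 + 60.81 = 67.54 μm/a
ISO 9223 Table 2 (carbon steel): 50 < 67.5 ≤ 80 μm/a ⇒ C4

C4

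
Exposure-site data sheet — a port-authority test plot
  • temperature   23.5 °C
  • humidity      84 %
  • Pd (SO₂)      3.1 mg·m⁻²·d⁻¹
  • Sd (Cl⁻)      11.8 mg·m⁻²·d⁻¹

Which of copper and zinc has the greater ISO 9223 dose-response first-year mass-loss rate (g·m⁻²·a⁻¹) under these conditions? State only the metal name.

copper: f(T) = -0.080·(T−10) [T>10 °C] = -1.0800
  sulphur-dioxide contribution → 0.343 μm/a
  chloride contribution → 1.299 μm/a
  ⇒ r_corr(copper) = 1.642 μm/a
  mass loss = 1.642 μm/a × 8.96 g/cm³ = 14.71 g·m⁻²·a⁻¹
zinc: temperature factor f = -0.071·(13.5) = -0.9585
  sulphur-dioxide contribution → 0.3878 μm/a
  chloride contribution → 1.031 μm/a
  total first-year rate 1.419 μm/a
  mass loss = 1.419 μm/a × 7.14 g/cm³ = 10.13 g·m⁻²·a⁻¹
Ordering by g·m⁻²·a⁻¹: copper (14.7) > zinc (10.1)

copper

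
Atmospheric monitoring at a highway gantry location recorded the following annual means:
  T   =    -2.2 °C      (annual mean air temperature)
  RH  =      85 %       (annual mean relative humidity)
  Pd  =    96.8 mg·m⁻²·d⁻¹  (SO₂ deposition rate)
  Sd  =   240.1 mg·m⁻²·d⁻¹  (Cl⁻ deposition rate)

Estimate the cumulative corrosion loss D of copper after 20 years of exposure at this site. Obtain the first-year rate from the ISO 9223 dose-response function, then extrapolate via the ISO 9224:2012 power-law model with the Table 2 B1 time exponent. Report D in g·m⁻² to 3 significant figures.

copper: T≤10 °C ⇒ hinge +0.126·(-2.2−10) = -1.5372
  SO₂ term: 0.0053·96.8^0.26·exp(0.059·85-1.5372) = 0.5636
  Sd branch = 0.01025·Sd^0.27·e^(0.036·RH+0.049·T) = 0.8621 μm/a
  sum: 0.5636 + 0.8621 → r_corr = 1.426 μm/a
ISO 9224: D(t) = r_corr · t^b with b = 0.667 (copper, B1)
  D(20) = 1.426 × 20^0.667 = 1.426 × 7.375 = 10.52 μm
  Mass loss = 10.52 μm × 8.96 g/cm³ = 94.22 g·m⁻²

D(20) = 94.2 g·m⁻²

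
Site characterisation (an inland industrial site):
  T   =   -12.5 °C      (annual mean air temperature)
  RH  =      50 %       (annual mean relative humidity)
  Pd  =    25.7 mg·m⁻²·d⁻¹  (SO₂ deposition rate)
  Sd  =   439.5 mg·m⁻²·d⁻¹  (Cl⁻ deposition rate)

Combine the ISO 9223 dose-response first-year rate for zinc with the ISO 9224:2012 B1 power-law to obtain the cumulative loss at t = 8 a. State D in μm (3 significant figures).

zinc: T≤10 °C ⇒ hinge +0.038·(-12.5−10) = -0.8550
  sulphur-dioxide contribution → 0.2283 μm/a
  chloride contribution → 0.2896 μm/a
  total first-year rate 0.5179 μm/a
Long-term exponent b (ISO 9224 Table 2, B1) = 0.813
  D(8) = 0.5179 × 8^0.813 = 0.5179 × 5.423 = 2.808 μm

D(8) = 2.81 μm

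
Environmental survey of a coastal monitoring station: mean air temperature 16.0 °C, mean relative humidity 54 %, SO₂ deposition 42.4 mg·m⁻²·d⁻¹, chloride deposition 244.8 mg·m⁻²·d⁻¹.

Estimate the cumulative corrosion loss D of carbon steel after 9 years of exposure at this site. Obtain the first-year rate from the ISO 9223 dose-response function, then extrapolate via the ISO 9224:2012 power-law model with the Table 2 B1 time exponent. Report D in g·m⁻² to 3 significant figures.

carbon steel: T>10 °C ⇒ hinge -0.054·(16.0−10) = -0.3240
  sulphur-dioxide contribution → 26.46 μm/a
  chloride contribution → 34.8 μm/a
  ⇒ r_corr(carbon steel) = 61.25 μm/a
Long-term exponent b (ISO 9224 Table 2, B1) = 0.523
  D(9) = 61.25 × 9^0.523 = 61.25 × 3.156 = 193.3 μm
  Mass loss = 193.3 μm × 7.85 g/cm³ = 1517 g·m⁻²

D(9) = 1.52e+03 g·m⁻²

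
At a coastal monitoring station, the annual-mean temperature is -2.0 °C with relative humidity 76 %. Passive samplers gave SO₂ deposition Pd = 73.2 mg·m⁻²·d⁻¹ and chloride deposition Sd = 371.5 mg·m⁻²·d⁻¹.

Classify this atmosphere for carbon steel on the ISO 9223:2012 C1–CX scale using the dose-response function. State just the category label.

carbon steel: f(T) = +0.150·(T−10) [T≤10 °C] = -1.8000
  Pd branch = 1.77·Pd^0.52·e^(0.02·RH+f) = 12.47 μm/a
  Cl⁻ term: 0.102·371.5^0.62·exp(0.033·76+0.04·-2.0) = 45.34
  sum: 12.47 + 45.34 → r_corr = 57.81 μm/a
57.8 μm/a falls in (50, 80] for carbon steel → category C4

C4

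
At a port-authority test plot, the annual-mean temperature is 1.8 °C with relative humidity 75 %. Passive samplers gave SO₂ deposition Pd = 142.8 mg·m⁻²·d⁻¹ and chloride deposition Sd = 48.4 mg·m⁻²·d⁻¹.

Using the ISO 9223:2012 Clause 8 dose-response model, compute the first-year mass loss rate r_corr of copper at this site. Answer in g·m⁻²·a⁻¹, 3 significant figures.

copper: temperature factor f = +0.126·(-8.2) = -1.0332
  Pd branch = 0.0053·Pd^0.26·e^(0.059·RH+f) = 0.5722 μm/a
  Sd branch = 0.01025·Sd^0.27·e^(0.036·RH+0.049·T) = 0.4748 μm/a
  sum: 0.5722 + 0.4748 → r_corr = 1.047 μm/a
Convert to mass loss: 1.047 μm/a × 8.96 g/cm³ = 9.381 g·m⁻²·a⁻¹

r_corr = 9.38 g·m⁻²·a⁻¹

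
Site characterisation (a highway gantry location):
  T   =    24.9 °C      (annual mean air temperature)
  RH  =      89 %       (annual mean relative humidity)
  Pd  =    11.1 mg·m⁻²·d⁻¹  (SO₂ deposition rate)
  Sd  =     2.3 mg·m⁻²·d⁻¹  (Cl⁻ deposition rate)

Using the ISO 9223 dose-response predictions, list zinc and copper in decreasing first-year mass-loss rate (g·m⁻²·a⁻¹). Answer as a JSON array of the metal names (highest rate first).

["copper", "zinc"]

zinc: temperature factor f = -0.071·(14.9) = -1.0579
  Pd branch = 0.0129·Pd^0.44·e^(0.046·RH+f) = 0.7746 μm/a
  Sd branch = 0.0175·Sd^0.57·e^(0.008·RH+0.085·T) = 0.476 μm/a
  r_corr = 0.7746 + 0.476 = 1.251 μm/a
  mass loss = 1.251 μm/a × 7.14 g/cm³ = 8.93 g·m⁻²·a⁻¹
copper: temperature factor f = -0.080·(14.9) = -1.1920
  SO₂ term: 0.0053·11.1^0.26·exp(0.059·89-1.1920) = 0.5739
  Sd branch = 0.01025·Sd^0.27·e^(0.036·RH+0.049·T) = 1.071 μm/a
  sum: 0.5739 + 1.071 → r_corr = 1.645 μm/a
  mass loss = 1.645 μm/a × 8.96 g/cm³ = 14.74 g·m⁻²·a⁻¹
Ordering by g·m⁻²·a⁻¹: copper (14.7) > zinc (8.93)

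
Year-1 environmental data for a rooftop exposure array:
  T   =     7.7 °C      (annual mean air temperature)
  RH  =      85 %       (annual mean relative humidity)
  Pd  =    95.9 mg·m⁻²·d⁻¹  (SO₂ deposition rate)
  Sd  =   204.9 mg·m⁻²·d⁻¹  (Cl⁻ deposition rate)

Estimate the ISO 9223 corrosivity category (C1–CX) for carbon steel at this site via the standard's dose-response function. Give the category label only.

C5

carbon steel: T≤10 °C ⇒ hinge +0.150·(7.7−10) = -0.3450
  sulphur-dioxide contribution → 73.62 μm/a
  chloride contribution → 62.19 μm/a
  ⇒ r_corr(carbon steel) = 135.8 μm/a
Category bounds: 80…200 μm/a bracket r_corr ⇒ C5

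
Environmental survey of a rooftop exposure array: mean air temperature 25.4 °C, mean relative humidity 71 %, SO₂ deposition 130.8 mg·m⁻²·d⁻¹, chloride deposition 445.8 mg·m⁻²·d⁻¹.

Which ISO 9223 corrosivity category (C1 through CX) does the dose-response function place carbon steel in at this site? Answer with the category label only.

C5

carbon steel: f(T) = -0.054·(T−10) [T>10 °C] = -0.8316
  Pd branch = 1.77·Pd^0.52·e^(0.02·RH+f) = 40.19 μm/a
  Cl⁻ term: 0.102·445.8^0.62·exp(0.033·71+0.04·25.4) = 128.8
  sum: 40.19 + 128.8 → r_corr = 169 μm/a
169 μm/a falls in (80, 200] for carbon steel → category C5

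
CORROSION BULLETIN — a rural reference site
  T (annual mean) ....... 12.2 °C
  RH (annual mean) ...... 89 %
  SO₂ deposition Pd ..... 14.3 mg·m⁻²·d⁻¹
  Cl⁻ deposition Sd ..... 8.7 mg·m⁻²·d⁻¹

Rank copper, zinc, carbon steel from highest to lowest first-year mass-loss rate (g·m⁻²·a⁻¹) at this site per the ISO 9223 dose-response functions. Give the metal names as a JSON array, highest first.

["carbon steel", "copper", "zinc"]

copper: temperature factor f = -0.080·(2.2) = -0.1760
  SO₂ term: 0.0053·14.3^0.26·exp(0.059·89-0.1760) = 1.693
  Sd branch = 0.01025·Sd^0.27·e^(0.036·RH+0.049·T) = 0.8232 μm/a
  sum: 1.693 + 0.8232 → r_corr = 2.516 μm/a
  mass loss = 2.516 μm/a × 8.96 g/cm³ = 22.55 g·m⁻²·a⁻¹
zinc: f(T) = -0.071·(T−10) [T>10 °C] = -0.1562
  Pd branch = 0.0129·Pd^0.44·e^(0.046·RH+f) = 2.134 μm/a
  Cl⁻ term: 0.0175·8.7^0.57·exp(0.008·89+0.085·12.2) = 0.3453
  sum: 2.134 + 0.3453 → r_corr = 2.479 μm/a
  mass loss = 2.479 μm/a × 7.14 g/cm³ = 17.7 g·m⁻²·a⁻¹
carbon steel: f(T) = -0.054·(T−10) [T>10 °C] = -0.1188
  SO₂ term: 1.77·14.3^0.52·exp(0.02·89-0.1188) = 37.17
  Sd branch = 0.102·Sd^0.62·e^(0.033·RH+0.04·T) = 11.98 μm/a
  r_corr = 37.17 + 11.98 = 49.15 μm/a
  mass loss = 49.15 μm/a × 7.85 g/cm³ = 385.9 g·m⁻²·a⁻¹
Ordering by g·m⁻²·a⁻¹: carbon steel (386) > copper (22.5) > zinc (17.7)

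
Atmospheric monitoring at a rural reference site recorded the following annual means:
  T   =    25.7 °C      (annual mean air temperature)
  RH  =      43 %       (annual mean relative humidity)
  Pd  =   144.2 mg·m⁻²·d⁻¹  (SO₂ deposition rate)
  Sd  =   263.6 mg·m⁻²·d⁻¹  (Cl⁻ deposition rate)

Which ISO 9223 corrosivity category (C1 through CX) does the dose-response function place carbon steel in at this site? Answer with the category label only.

carbon steel: temperature factor f = -0.054·(15.7) = -0.8478
  SO₂ term: 1.77·144.2^0.52·exp(0.02·43-0.8478) = 23.76
  Sd branch = 0.102·Sd^0.62·e^(0.033·RH+0.04·T) = 37.35 μm/a
  r_corr = 23.76 + 37.35 = 61.12 μm/a
61.1 μm/a falls in (50, 80] for carbon steel → category C4

C4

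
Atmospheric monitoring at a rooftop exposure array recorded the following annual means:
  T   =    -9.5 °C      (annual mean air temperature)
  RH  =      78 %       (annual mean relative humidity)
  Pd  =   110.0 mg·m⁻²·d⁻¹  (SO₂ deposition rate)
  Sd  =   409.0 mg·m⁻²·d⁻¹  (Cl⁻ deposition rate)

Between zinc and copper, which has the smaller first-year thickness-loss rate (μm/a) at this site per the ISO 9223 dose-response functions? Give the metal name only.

copper

zinc: T≤10 °C ⇒ hinge +0.038·(-9.5−10) = -0.7410
  Pd branch = 0.0129·Pd^0.44·e^(0.046·RH+f) = 1.759 μm/a
  Sd branch = 0.0175·Sd^0.57·e^(0.008·RH+0.085·T) = 0.4488 μm/a
  r_corr = 1.759 + 0.4488 = 2.208 μm/a
copper: temperature factor f = +0.126·(-19.5) = -2.4570
  SO₂ term: 0.0053·110.0^0.26·exp(0.059·78-2.4570) = 0.1537
  Sd branch = 0.01025·Sd^0.27·e^(0.036·RH+0.049·T) = 0.541 μm/a
  r_corr = 0.1537 + 0.541 = 0.6947 μm/a
Ordering by μm/a: zinc (2.21) > copper (0.695)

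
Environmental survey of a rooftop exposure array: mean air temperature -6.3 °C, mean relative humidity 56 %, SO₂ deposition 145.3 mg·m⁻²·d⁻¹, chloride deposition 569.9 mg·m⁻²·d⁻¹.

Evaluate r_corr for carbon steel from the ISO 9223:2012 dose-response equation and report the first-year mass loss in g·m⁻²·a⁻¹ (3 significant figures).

carbon steel: temperature factor f = +0.150·(-16.3) = -2.4450
  Pd branch = 1.77·Pd^0.52·e^(0.02·RH+f) = 6.265 μm/a
  Sd branch = 0.102·Sd^0.62·e^(0.033·RH+0.04·T) = 25.72 μm/a
  sum: 6.265 + 25.72 → r_corr = 31.99 μm/a
Convert to mass loss: 31.99 μm/a × 7.85 g/cm³ = 251.1 g·m⁻²·a⁻¹

r_corr = 251 g·m⁻²·a⁻¹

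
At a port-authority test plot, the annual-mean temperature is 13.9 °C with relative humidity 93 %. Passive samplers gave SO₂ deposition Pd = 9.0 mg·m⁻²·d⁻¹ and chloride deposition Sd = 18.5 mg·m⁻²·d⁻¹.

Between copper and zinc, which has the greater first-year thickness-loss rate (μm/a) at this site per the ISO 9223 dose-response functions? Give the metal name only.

copper: T>10 °C ⇒ hinge -0.080·(13.9−10) = -0.3120
  Pd branch = 0.0053·Pd^0.26·e^(0.059·RH+f) = 1.659 μm/a
  Sd branch = 0.01025·Sd^0.27·e^(0.036·RH+0.049·T) = 1.267 μm/a
  sum: 1.659 + 1.267 → r_corr = 2.926 μm/a
zinc: temperature factor f = -0.071·(3.9) = -0.2769
  SO₂ term: 0.0129·9.0^0.44·exp(0.046·93-0.2769) = 1.854
  Sd branch = 0.0175·Sd^0.57·e^(0.008·RH+0.085·T) = 0.6332 μm/a
  sum: 1.854 + 0.6332 → r_corr = 2.487 μm/a
Ordering by μm/a: copper (2.93) > zinc (2.49)

copper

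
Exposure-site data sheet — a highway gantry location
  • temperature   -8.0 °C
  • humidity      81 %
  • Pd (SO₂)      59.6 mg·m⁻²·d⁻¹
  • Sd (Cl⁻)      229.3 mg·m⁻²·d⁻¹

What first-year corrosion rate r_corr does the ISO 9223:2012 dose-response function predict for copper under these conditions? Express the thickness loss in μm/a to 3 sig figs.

r_corr = 0.744 μm/a

copper: temperature factor f = +0.126·(-18.0) = -2.2680
  Pd branch = 0.0053·Pd^0.26·e^(0.059·RH+f) = 0.189 μm/a
  Sd branch = 0.01025·Sd^0.27·e^(0.036·RH+0.049·T) = 0.5549 μm/a
  r_corr = 0.189 + 0.5549 = 0.7438 μm/a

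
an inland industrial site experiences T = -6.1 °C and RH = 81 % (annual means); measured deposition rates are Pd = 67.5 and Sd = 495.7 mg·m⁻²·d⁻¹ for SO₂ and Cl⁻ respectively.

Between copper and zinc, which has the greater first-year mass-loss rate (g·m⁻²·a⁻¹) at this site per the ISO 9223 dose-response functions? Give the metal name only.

copper: T≤10 °C ⇒ hinge +0.126·(-6.1−10) = -2.0286
  sulphur-dioxide contribution → 0.248 μm/a
  chloride contribution → 0.7499 μm/a
  total first-year rate 0.9979 μm/a
  mass loss = 0.9979 μm/a × 8.96 g/cm³ = 8.941 g·m⁻²·a⁻¹
zinc: temperature factor f = +0.038·(-16.1) = -0.6118
  sulphur-dioxide contribution → 1.853 μm/a
  chloride contribution → 0.6848 μm/a
  total first-year rate 2.538 μm/a
  mass loss = 2.538 μm/a × 7.14 g/cm³ = 18.12 g·m⁻²·a⁻¹
Ordering by g·m⁻²·a⁻¹: zinc (18.1) > copper (8.94)

zinc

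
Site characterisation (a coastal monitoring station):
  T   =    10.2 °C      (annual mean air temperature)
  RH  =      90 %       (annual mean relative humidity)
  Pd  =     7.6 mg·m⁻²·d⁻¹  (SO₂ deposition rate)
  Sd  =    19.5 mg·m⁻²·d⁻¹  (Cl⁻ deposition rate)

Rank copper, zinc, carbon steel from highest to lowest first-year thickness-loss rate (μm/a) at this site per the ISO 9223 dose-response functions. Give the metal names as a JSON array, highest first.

copper: T>10 °C ⇒ hinge -0.080·(10.2−10) = -0.0160
  Pd branch = 0.0053·Pd^0.26·e^(0.059·RH+f) = 1.788 μm/a
  Cl⁻ term: 0.01025·19.5^0.27·exp(0.036·90+0.049·10.2) = 0.9621
  r_corr = 1.788 + 0.9621 = 2.75 μm/a
zinc: temperature factor f = -0.071·(0.2) = -0.0142
  Pd branch = 0.0129·Pd^0.44·e^(0.046·RH+f) = 1.95 μm/a
  Cl⁻ term: 0.0175·19.5^0.57·exp(0.008·90+0.085·10.2) = 0.4651
  r_corr = 1.95 + 0.4651 = 2.415 μm/a
carbon steel: f(T) = -0.054·(T−10) [T>10 °C] = -0.0108
  SO₂ term: 1.77·7.6^0.52·exp(0.02·90-0.0108) = 30.41
  Cl⁻ term: 0.102·19.5^0.62·exp(0.033·90+0.04·10.2) = 18.86
  sum: 30.41 + 18.86 → r_corr = 49.27 μm/a
Ordering by μm/a: carbon steel (49.3) > copper (2.75) > zinc (2.41)

["carbon steel", "copper", "zinc"]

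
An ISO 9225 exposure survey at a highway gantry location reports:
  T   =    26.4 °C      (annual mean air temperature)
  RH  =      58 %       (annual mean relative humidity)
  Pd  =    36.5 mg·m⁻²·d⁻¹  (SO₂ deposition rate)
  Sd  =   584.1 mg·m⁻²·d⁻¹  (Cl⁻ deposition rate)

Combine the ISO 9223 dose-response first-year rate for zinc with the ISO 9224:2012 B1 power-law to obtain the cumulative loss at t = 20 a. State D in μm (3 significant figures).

D(20) = 116 μm

zinc: temperature factor f = -0.071·(16.4) = -1.1644
  SO₂ term: 0.0129·36.5^0.44·exp(0.046·58-1.1644) = 0.2825
  Cl⁻ term: 0.0175·584.1^0.57·exp(0.008·58+0.085·26.4) = 9.908
  sum: 0.2825 + 9.908 → r_corr = 10.19 μm/a
Long-term exponent b (ISO 9224 Table 2, B1) = 0.813
  D(20) = 10.19 × 20^0.813 = 10.19 × 11.42 = 116.4 μm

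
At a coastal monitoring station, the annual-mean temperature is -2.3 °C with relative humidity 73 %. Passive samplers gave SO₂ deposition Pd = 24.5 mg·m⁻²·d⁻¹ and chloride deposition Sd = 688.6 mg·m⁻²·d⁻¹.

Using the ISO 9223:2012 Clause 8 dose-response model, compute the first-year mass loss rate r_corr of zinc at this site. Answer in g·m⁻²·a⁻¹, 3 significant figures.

zinc: f(T) = +0.038·(T−10) [T≤10 °C] = -0.4674
  SO₂ term: 0.0129·24.5^0.44·exp(0.046·73-0.4674) = 0.9488
  Sd branch = 0.0175·Sd^0.57·e^(0.008·RH+0.085·T) = 1.07 μm/a
  r_corr = 0.9488 + 1.07 = 2.019 μm/a
Convert to mass loss: 2.019 μm/a × 7.14 g/cm³ = 14.41 g·m⁻²·a⁻¹

r_corr = 14.4 g·m⁻²·a⁻¹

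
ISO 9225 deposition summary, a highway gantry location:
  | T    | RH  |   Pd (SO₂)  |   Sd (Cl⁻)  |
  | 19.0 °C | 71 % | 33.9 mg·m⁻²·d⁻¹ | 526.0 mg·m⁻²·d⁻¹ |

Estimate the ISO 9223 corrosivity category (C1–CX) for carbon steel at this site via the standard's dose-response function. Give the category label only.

C5

carbon steel: f(T) = -0.054·(T−10) [T>10 °C] = -0.4860
  Pd branch = 1.77·Pd^0.52·e^(0.02·RH+f) = 28.14 μm/a
  Cl⁻ term: 0.102·526.0^0.62·exp(0.033·71+0.04·19.0) = 110.5
  sum: 28.14 + 110.5 → r_corr = 138.6 μm/a
ISO 9223 Table 2 (carbon steel): 80 < 139 ≤ 200 μm/a ⇒ C5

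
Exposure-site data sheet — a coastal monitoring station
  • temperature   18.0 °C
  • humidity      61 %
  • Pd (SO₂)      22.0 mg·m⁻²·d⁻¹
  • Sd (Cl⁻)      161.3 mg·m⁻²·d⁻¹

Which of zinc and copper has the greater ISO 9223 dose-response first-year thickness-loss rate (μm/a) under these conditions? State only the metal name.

zinc

zinc: temperature factor f = -0.071·(8.0) = -0.5680
  Pd branch = 0.0129·Pd^0.44·e^(0.046·RH+f) = 0.4712 μm/a
  Sd branch = 0.0175·Sd^0.57·e^(0.008·RH+0.085·T) = 2.387 μm/a
  sum: 0.4712 + 2.387 → r_corr = 2.858 μm/a
copper: T>10 °C ⇒ hinge -0.080·(18.0−10) = -0.6400
  SO₂ term: 0.0053·22.0^0.26·exp(0.059·61-0.6400) = 0.2282
  Sd branch = 0.01025·Sd^0.27·e^(0.036·RH+0.049·T) = 0.8781 μm/a
  r_corr = 0.2282 + 0.8781 = 1.106 μm/a
Ordering by μm/a: zinc (2.86) > copper (1.11)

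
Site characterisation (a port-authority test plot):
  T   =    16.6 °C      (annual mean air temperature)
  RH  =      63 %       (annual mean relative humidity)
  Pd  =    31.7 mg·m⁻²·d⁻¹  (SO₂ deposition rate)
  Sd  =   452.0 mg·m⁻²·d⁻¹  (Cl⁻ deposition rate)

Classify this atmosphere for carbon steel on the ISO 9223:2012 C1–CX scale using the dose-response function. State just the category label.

C5

carbon steel: T>10 °C ⇒ hinge -0.054·(16.6−10) = -0.3564
  Pd branch = 1.77·Pd^0.52·e^(0.02·RH+f) = 26.36 μm/a
  Cl⁻ term: 0.102·452.0^0.62·exp(0.033·63+0.04·16.6) = 70.15
  sum: 26.36 + 70.15 → r_corr = 96.51 μm/a
ISO 9223 Table 2 (carbon steel): 80 < 96.5 ≤ 200 μm/a ⇒ C5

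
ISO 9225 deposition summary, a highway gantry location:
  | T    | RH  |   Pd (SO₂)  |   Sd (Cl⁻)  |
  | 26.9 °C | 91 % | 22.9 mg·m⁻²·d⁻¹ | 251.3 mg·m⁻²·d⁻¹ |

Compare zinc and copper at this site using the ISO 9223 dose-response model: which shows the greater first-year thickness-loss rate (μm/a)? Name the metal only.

zinc: temperature factor f = -0.071·(16.9) = -1.1999
  SO₂ term: 0.0129·22.9^0.44·exp(0.046·91-1.1999) = 1.013
  Cl⁻ term: 0.0175·251.3^0.57·exp(0.008·91+0.085·26.9) = 8.324
  sum: 1.013 + 8.324 → r_corr = 9.337 μm/a
copper: temperature factor f = -0.080·(16.9) = -1.3520
  SO₂ term: 0.0053·22.9^0.26·exp(0.059·91-1.3520) = 0.6643
  Cl⁻ term: 0.01025·251.3^0.27·exp(0.036·91+0.049·26.9) = 4.508
  sum: 0.6643 + 4.508 → r_corr = 5.172 μm/a
Ordering by μm/a: zinc (9.34) > copper (5.17)

zinc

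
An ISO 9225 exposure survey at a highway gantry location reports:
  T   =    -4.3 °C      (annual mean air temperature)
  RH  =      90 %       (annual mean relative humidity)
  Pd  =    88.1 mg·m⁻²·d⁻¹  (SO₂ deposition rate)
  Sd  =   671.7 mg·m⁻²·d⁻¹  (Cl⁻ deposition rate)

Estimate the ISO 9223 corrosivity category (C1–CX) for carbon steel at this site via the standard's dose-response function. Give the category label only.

carbon steel: f(T) = +0.150·(T−10) [T≤10 °C] = -2.1450
  sulphur-dioxide contribution → 12.87 μm/a
  chloride contribution → 94.76 μm/a
  ⇒ r_corr(carbon steel) = 107.6 μm/a
Category bounds: 80…200 μm/a bracket r_corr ⇒ C5

C5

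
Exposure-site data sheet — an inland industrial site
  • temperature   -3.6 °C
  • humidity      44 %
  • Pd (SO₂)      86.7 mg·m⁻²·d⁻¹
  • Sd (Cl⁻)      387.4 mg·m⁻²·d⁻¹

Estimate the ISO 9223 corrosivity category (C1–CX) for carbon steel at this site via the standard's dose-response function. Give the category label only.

carbon steel: T≤10 °C ⇒ hinge +0.150·(-3.6−10) = -2.0400
  SO₂ term: 1.77·86.7^0.52·exp(0.02·44-2.0400) = 5.649
  Cl⁻ term: 0.102·387.4^0.62·exp(0.033·44+0.04·-3.6) = 15.18
  r_corr = 5.649 + 15.18 = 20.83 μm/a
Category bounds: 1.3…25 μm/a bracket r_corr ⇒ C2

C2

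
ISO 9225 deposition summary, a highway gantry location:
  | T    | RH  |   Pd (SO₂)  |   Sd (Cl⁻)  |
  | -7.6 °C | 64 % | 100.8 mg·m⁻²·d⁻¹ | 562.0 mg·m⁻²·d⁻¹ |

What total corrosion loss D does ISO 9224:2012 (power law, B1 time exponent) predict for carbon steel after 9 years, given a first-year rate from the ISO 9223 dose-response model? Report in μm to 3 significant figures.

carbon steel: f(T) = +0.150·(T−10) [T≤10 °C] = -2.6400
  sulphur-dioxide contribution → 5.002 μm/a
  chloride contribution → 31.52 μm/a
  ⇒ r_corr(carbon steel) = 36.53 μm/a
ISO 9224: D(t) = r_corr · t^b with b = 0.523 (carbon steel, B1)
  D(9) = 36.53 × 9^0.523 = 36.53 × 3.156 = 115.3 μm

D(9) = 115 μm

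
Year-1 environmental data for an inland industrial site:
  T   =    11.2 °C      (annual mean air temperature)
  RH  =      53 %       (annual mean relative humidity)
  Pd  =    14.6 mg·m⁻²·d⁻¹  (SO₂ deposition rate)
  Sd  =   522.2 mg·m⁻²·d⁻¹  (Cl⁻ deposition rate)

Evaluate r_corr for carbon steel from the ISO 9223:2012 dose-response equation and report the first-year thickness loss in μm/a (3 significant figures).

r_corr = 63.7 μm/a

carbon steel: f(T) = -0.054·(T−10) [T>10 °C] = -0.0648
  sulphur-dioxide contribution → 19.3 μm/a
  chloride contribution → 44.44 μm/a
  total first-year rate 63.75 μm/a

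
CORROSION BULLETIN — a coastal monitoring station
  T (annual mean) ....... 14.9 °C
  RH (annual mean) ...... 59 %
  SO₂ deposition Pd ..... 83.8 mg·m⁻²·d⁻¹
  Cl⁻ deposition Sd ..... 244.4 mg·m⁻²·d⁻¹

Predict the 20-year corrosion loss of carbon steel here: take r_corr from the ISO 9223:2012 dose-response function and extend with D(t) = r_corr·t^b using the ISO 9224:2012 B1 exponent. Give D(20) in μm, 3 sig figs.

D(20) = 400 μm

carbon steel: f(T) = -0.054·(T−10) [T>10 °C] = -0.2646
  Pd branch = 1.77·Pd^0.52·e^(0.02·RH+f) = 44.22 μm/a
  Cl⁻ term: 0.102·244.4^0.62·exp(0.033·59+0.04·14.9) = 39.23
  sum: 44.22 + 39.23 → r_corr = 83.45 μm/a
Long-term exponent b (ISO 9224 Table 2, B1) = 0.523
  D(20) = 83.45 × 20^0.523 = 83.45 × 4.791 = 399.8 μm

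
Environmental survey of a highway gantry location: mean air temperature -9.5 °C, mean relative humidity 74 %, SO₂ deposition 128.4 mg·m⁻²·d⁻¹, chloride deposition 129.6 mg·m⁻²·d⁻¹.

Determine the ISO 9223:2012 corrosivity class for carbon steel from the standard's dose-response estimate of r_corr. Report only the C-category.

C2

carbon steel: T≤10 °C ⇒ hinge +0.150·(-9.5−10) = -2.9250
  Pd branch = 1.77·Pd^0.52·e^(0.02·RH+f) = 5.21 μm/a
  Sd branch = 0.102·Sd^0.62·e^(0.033·RH+0.04·T) = 16.37 μm/a
  sum: 5.21 + 16.37 → r_corr = 21.58 μm/a
21.6 μm/a falls in (1.3, 25] for carbon steel → category C2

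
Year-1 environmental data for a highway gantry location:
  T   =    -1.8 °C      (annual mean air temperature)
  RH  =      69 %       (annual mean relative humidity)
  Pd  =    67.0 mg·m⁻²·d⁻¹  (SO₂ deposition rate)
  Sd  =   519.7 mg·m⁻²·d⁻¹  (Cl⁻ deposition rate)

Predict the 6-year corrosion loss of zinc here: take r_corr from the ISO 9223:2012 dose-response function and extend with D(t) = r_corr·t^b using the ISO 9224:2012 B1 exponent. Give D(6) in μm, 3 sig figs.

D(6) = 9.33 μm

zinc: T≤10 °C ⇒ hinge +0.038·(-1.8−10) = -0.4484
  Pd branch = 0.0129·Pd^0.44·e^(0.046·RH+f) = 1.252 μm/a
  Cl⁻ term: 0.0175·519.7^0.57·exp(0.008·69+0.085·-1.8) = 0.9211
  r_corr = 1.252 + 0.9211 = 2.174 μm/a
ISO 9224: D(t) = r_corr · t^b with b = 0.813 (zinc, B1)
  D(6) = 2.174 × 6^0.813 = 2.174 × 4.292 = 9.329 μm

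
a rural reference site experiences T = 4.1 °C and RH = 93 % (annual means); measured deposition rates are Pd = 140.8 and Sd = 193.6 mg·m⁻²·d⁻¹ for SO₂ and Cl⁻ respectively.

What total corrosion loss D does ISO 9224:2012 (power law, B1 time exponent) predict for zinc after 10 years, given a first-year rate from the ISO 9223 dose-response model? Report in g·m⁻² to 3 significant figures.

zinc: f(T) = +0.038·(T−10) [T≤10 °C] = -0.2242
  SO₂ term: 0.0129·140.8^0.44·exp(0.046·93-0.2242) = 6.554
  Cl⁻ term: 0.0175·193.6^0.57·exp(0.008·93+0.085·4.1) = 1.05
  sum: 6.554 + 1.05 → r_corr = 7.604 μm/a
ISO 9224: D(t) = r_corr · t^b with b = 0.813 (zinc, B1)
  D(10) = 7.604 × 10^0.813 = 7.604 × 6.501 = 49.43 μm
  Mass loss = 49.43 μm × 7.14 g/cm³ = 353 g·m⁻²

D(10) = 353 g·m⁻²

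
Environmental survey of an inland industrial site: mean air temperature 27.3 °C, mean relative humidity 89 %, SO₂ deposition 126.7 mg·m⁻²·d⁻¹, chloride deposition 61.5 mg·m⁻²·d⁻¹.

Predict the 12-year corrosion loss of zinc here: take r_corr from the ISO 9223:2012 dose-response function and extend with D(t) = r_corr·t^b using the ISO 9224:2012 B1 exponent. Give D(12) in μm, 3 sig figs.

D(12) = 43.0 μm

zinc: T>10 °C ⇒ hinge -0.071·(27.3−10) = -1.2283
  SO₂ term: 0.0129·126.7^0.44·exp(0.046·89-1.2283) = 1.907
  Sd branch = 0.0175·Sd^0.57·e^(0.008·RH+0.085·T) = 3.799 μm/a
  sum: 1.907 + 3.799 → r_corr = 5.706 μm/a
Power-law: D(12) = r_corr · 12^0.813
  D(12) = 5.706 × 12^0.813 = 5.706 × 7.54 = 43.03 μm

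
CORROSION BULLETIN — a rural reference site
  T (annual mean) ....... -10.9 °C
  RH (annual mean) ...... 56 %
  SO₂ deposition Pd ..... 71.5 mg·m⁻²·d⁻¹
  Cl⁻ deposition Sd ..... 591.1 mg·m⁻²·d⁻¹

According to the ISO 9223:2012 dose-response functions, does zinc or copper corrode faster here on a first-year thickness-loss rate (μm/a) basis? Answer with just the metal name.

zinc

zinc: f(T) = +0.038·(T−10) [T≤10 °C] = -0.7942
  sulphur-dioxide contribution → 0.5015 μm/a
  chloride contribution → 0.4122 μm/a
  total first-year rate 0.9137 μm/a
copper: T≤10 °C ⇒ hinge +0.126·(-10.9−10) = -2.6334
  sulphur-dioxide contribution → 0.03145 μm/a
  chloride contribution → 0.2527 μm/a
  ⇒ r_corr(copper) = 0.2842 μm/a
Ordering by μm/a: zinc (0.914) > copper (0.284)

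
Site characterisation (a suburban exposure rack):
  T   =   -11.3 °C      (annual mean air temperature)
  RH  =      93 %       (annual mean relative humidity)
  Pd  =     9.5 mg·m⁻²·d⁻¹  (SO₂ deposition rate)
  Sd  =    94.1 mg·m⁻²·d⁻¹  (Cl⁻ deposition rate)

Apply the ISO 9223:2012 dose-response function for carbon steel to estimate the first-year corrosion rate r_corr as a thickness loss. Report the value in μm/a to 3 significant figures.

r_corr = 24.9 μm/a

carbon steel: f(T) = +0.150·(T−10) [T≤10 °C] = -3.1950
  SO₂ term: 1.77·9.5^0.52·exp(0.02·93-3.1950) = 1.502
  Cl⁻ term: 0.102·94.1^0.62·exp(0.033·93+0.04·-11.3) = 23.38
  r_corr = 1.502 + 23.38 = 24.88 μm/a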